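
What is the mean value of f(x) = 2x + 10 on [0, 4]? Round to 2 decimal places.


Average value = 1/(b-a) * integral from a to b of f(x) dx
First compute the integral of 2x + 10:
F(x) = x^2 + 10x
F(4) = 1 * 16 + 10 * 4 = 56
F(0) = 1 * 0 + 10 * 0 = 0
Integral = 56 - 0 = 56
Average = 56 / (4 - 0) = 56 / 4
= 14 = 14.00

14.00


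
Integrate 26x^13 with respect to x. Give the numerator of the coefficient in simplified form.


Apply the power rule for integration:
integral of ax^n dx = a/(n+1) * x^(n+1) + C
integral of 26x^13 dx
= 26/14 * x^14 + C
= 13/7 * x^14 + C
The coefficient in lowest terms is 13/7, and its numerator is 13

13


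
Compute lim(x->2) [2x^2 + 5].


Since polynomials are continuous, we use direct substitution.
lim(x->2) of 2x^2 + 5
= 2 * 2^2 + 0 * 2 + 5
= 8 + 0 + 5
= 13

13


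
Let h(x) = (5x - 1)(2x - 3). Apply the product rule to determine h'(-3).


Let u(x) = 5x - 1 and v(x) = 2x - 3
u'(x) = 5
v'(x) = 2
Product rule: h'(x) = u'(x)*v(x) + u(x)*v'(x)
= 5 * (2x - 3) + (5x - 1) * 2
At x = -3:
u(-3) = 5 * (-3) - 1 = -16
v(-3) = 2 * (-3) - 3 = -9
h'(-3) = 5 * (-9) + (-16) * 2
= -45 - 32
= -77

-77


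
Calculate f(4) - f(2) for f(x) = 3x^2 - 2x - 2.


Net change = f(b) - f(a)
f(x) = 3x^2 - 2x - 2
Compute f(4):
f(4) = 3 * 4^2 - 2 * 4 - 2
= 48 - 8 - 2
= 38
Compute f(2):
f(2) = 3 * 2^2 - 2 * 2 - 2
= 12 - 4 - 2
= 6
Net change = 38 - 6 = 32

32


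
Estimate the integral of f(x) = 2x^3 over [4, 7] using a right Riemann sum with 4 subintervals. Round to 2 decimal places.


Right Riemann sum uses right endpoints of each subinterval.
Interval: [4, 7], n = 4
dx = (7 - 4) / 4 = 3/4
Right endpoints: [19/4, 11/2, 25/4, 7]
f values: [6859/32, 1331/4, 15625/32, 686]
Sum = dx * (sum of f values)
= 3/4 * 13771/8
= 41313/32 ≈ 1291.03

1291.03


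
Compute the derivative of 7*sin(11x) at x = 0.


Apply the chain rule to differentiate 7*sin(11x):
d/dx [7*sin(11x)]
= 7 * cos(11x) * d/dx(11x)
= 7 * 11 * cos(11x)
= 77 * cos(11x)
Evaluate at x = 0:
= 77 * cos(0)
= 77 * 1
= 77

77


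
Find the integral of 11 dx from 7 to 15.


The integral of a constant k over [a, b] equals k * (b - a).
integral from 7 to 15 of 11 dx
= 11 * (15 - 7)
= 11 * 8
= 88

88


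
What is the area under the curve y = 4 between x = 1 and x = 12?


The area under a constant function y = 4 is a rectangle.
Width = 12 - 1 = 11
Height = 4
Area = width * height
= 11 * 4
= 44

44


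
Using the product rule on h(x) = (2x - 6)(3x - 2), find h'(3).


Let u(x) = 2x - 6 and v(x) = 3x - 2
u'(x) = 2
v'(x) = 3
Product rule: h'(x) = u'(x)*v(x) + u(x)*v'(x)
= 2 * (3x - 2) + (2x - 6) * 3
At x = 3:
u(3) = 2 * 3 - 6 = 0
v(3) = 3 * 3 - 2 = 7
h'(3) = 2 * 7 + 0 * 3
= 14 + 0
= 14

14


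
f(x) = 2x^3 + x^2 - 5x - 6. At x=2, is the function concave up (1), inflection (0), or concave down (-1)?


Concavity is determined by the sign of f''(x).
f(x) = 2x^3 + x^2 - 5x - 6
f'(x) = 6x^2 + 2x - 5
f''(x) = 12x + 2
f''(2) = 12 * 2 + 2
= 24 + 2
= 26
Since f''(2) > 0, the function is concave up (1)

1


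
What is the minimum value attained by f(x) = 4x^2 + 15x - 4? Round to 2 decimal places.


For a quadratic f(x) = ax^2 + bx + c with a > 0, the minimum is at the vertex.
Vertex x-coordinate: x = -b/(2a)
x = -(15) / (2 * 4)
x = -15/8
Substitute back to find the minimum value:
f(-15/8) = 4 * (-15/8)^2 + 15 * (-15/8) - 4
= 225/16 - 225/8 - 4
= -289/16 ≈ -18.06

-18.06


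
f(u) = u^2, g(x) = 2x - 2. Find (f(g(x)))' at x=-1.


Using the chain rule: (f(g(x)))' = f'(g(x)) * g'(x)
First, find g(-1):
g(-1) = 2 * (-1) - 2 = -4
Next, f'(u) = 2u
And g'(x) = 2
So f'(g(-1)) * g'(-1)
= 2 * (-4) * 2
= -16

-16


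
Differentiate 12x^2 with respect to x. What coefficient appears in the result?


We apply the power rule: d/dx [ax^n] = a*n * x^(n-1)
d/dx [12x^2]
= 12 * 2 * x^(2-1)
= 24x
The coefficient is 24

24


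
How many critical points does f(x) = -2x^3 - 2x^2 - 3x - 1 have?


Find where f'(x) = 0:
f(x) = -2x^3 - 2x^2 - 3x - 1
f'(x) = -6x^2 - 4x - 3
This is a quadratic in x. Use the discriminant to count real roots.
Discriminant = (-4)^2 - 4 * (-6) * (-3)
= 16 - 72
= -56
Since discriminant < 0, f'(x) = 0 has no real solutions.
Number of critical points: 0

0


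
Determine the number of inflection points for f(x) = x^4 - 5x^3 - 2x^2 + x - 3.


Inflection points occur where f''(x) = 0 and concavity changes.
f(x) = x^4 - 5x^3 - 2x^2 + x - 3
f'(x) = 4x^3 - 15x^2 - 4x + 1
f''(x) = 12x^2 - 30x - 4
This is a quadratic in x. Use the discriminant to count real roots.
Discriminant = (-30)^2 - 4 * 12 * (-4)
= 900 - (-192)
= 1092
Since discriminant > 0, f''(x) = 0 has 2 distinct real solutions.
A quadratic with two distinct real roots changes sign at each root, so concavity changes at both.
Number of inflection points: 2

2


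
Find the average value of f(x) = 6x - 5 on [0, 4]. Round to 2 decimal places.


Average value = 1/(b-a) * integral from a to b of f(x) dx
First compute the integral of 6x - 5:
F(x) = 3x^2 - 5x
F(4) = 3 * 16 - 5 * 4 = 28
F(0) = 3 * 0 - 5 * 0 = 0
Integral = 28 - 0 = 28
Average = 28 / (4 - 0) = 28 / 4
= 7 = 7.00

7.00


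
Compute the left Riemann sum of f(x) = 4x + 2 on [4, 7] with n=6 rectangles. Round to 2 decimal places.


Left Riemann sum uses left endpoints of each subinterval.
Interval: [4, 7], n = 6
dx = (7 - 4) / 6 = 1/2
Left endpoints: [4, 9/2, 5, 11/2, 6, 13/2]
f values: [18, 20, 22, 24, 26, 28]
Sum = dx * (sum of f values)
= 1/2 * 138
= 69 = 69.00

69.00


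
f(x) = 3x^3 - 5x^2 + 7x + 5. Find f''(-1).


First derivative:
f'(x) = 9x^2 - 10x + 7
Second derivative:
f''(x) = 18x - 10
Substitute x = -1:
f''(-1) = 18 * (-1) - 10
= -18 - 10
= -28

-28


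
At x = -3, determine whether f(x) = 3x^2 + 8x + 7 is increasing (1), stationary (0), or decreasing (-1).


Compute f'(x) to determine behavior:
f'(x) = 6x + 8
f'(-3) = 6 * (-3) + 8
= -18 + 8
= -10
Since f'(-3) < 0, the function is decreasing (-1)

-1


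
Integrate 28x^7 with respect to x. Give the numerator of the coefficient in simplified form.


Apply the power rule for integration:
integral of ax^n dx = a/(n+1) * x^(n+1) + C
integral of 28x^7 dx
= 28/8 * x^8 + C
= 7/2 * x^8 + C
The coefficient in lowest terms is 7/2, and its numerator is 7

7


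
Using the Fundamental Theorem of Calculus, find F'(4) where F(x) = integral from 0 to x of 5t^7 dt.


By the Fundamental Theorem of Calculus (Part 1):
If F(x) = integral from 0 to x of f(t) dt, then F'(x) = f(x)
Here f(t) = 5t^7
So F'(x) = 5x^7
Evaluate at x = 4:
F'(4) = 5 * 4^7
= 5 * 16384
= 81920

81920


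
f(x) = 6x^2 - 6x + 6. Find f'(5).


Differentiate term by term using power and sum rules:
f(x) = 6x^2 - 6x + 6
f'(x) = 12x - 6
Substitute x = 5:
f'(5) = 12 * 5 - 6
= 60 - 6
= 54

54


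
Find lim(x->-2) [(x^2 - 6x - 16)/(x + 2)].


Direct substitution gives 0/0, so we factor the numerator.
Factor: (x^2 - 6x - 16) = (x + 2)(x - 8)
Cancel the common factor (x + 2):
(x^2 - 6x - 16)/(x + 2) = (x - 8)
Now substitute x = -2:
= (-2) - (8) = -10

-10


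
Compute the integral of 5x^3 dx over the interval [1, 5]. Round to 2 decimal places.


Find the antiderivative of 5x^3:
F(x) = 5/4 * x^4
Apply the Fundamental Theorem of Calculus:
F(5) - F(1)
= 5/4 * 5^4 - 5/4 * 1^4
= 5/4 * (625 - 1)
= 5/4 * 624
= 780 = 780.00

780.00


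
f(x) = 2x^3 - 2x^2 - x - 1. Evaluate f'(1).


Differentiate f(x) = 2x^3 - 2x^2 - x - 1 term by term:
f'(x) = 6x^2 - 4x - 1
Substitute x = 1:
f'(1) = 6 * 1^2 - 4 * 1 - 1
= 6 - 4 - 1
= 1

1


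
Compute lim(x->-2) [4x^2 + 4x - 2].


Since polynomials are continuous, we use direct substitution.
lim(x->-2) of 4x^2 + 4x - 2
= 4 * (-2)^2 + 4 * (-2) - 2
= 16 - 8 - 2
= 6

6


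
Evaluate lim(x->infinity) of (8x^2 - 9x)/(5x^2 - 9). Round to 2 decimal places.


For limits at infinity with equal-degree polynomials,
we compare leading coefficients.
Numerator leading term: 8x^2
Denominator leading term: 5x^2
Divide both by x^2:
lim = (8 - 9/x) / (5 - 9/x^2)
As x -> infinity, the 1/x and 1/x^2 terms vanish:
= 8/5 = 1.60

1.60


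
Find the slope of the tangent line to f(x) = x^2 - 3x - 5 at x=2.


The slope of the tangent line equals f'(x) at the point.
f(x) = x^2 - 3x - 5
f'(x) = 2x - 3
At x = 2:
f'(2) = 2 * 2 - 3
= 4 - 3
= 1

1


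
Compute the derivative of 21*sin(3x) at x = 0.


Apply the chain rule to differentiate 21*sin(3x):
d/dx [21*sin(3x)]
= 21 * cos(3x) * d/dx(3x)
= 21 * 3 * cos(3x)
= 63 * cos(3x)
Evaluate at x = 0:
= 63 * cos(0)
= 63 * 1
= 63

63


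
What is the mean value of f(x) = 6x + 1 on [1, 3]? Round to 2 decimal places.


Average value = 1/(b-a) * integral from a to b of f(x) dx
First compute the integral of 6x + 1:
F(x) = 3x^2 + x
F(3) = 3 * 9 + 1 * 3 = 30
F(1) = 3 * 1 + 1 * 1 = 4
Integral = 30 - 4 = 26
Average = 26 / (3 - 1) = 26 / 2
= 13 = 13.00

13.00


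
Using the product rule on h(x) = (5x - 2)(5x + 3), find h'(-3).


Let u(x) = 5x - 2 and v(x) = 5x + 3
u'(x) = 5
v'(x) = 5
Product rule: h'(x) = u'(x)*v(x) + u(x)*v'(x)
= 5 * (5x + 3) + (5x - 2) * 5
At x = -3:
u(-3) = 5 * (-3) - 2 = -17
v(-3) = 5 * (-3) + 3 = -12
h'(-3) = 5 * (-12) + (-17) * 5
= -60 - 85
= -145

-145


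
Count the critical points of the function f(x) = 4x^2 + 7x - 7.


Find where f'(x) = 0:
f'(x) = 8x + 7
Set f'(x) = 0:
8x + 7 = 0
x = -7 / 8 = -7/8
This is a linear equation in x, so there is exactly one solution.
Number of critical points: 1

1


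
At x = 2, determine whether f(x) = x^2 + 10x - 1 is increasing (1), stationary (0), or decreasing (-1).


Compute f'(x) to determine behavior:
f'(x) = 2x + 10
f'(2) = 2 * 2 + 10
= 4 + 10
= 14
Since f'(2) > 0, the function is increasing (1)

1


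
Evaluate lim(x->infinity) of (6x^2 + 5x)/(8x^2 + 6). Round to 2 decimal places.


For limits at infinity with equal-degree polynomials,
we compare leading coefficients.
Numerator leading term: 6x^2
Denominator leading term: 8x^2
Divide both by x^2:
lim = (6 + 5/x) / (8 + 6/x^2)
As x -> infinity, the 1/x and 1/x^2 terms vanish:
= 6/8 = 3/4 = 0.75

0.75


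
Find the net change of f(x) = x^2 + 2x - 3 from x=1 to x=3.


Net change = f(b) - f(a)
f(x) = x^2 + 2x - 3
Compute f(3):
f(3) = 1 * 3^2 + 2 * 3 - 3
= 9 + 6 - 3
= 12
Compute f(1):
f(1) = 1 * 1^2 + 2 * 1 - 3
= 1 + 2 - 3
= 0
Net change = 12 - 0 = 12

12


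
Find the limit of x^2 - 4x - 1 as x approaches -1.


Since polynomials are continuous, we use direct substitution.
lim(x->-1) of x^2 - 4x - 1
= 1 * (-1)^2 - 4 * (-1) - 1
= 1 + 4 - 1
= 4

4


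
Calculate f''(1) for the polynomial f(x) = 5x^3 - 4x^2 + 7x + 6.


First derivative:
f'(x) = 15x^2 - 8x + 7
Second derivative:
f''(x) = 30x - 8
Substitute x = 1:
f''(1) = 30 * 1 - 8
= 30 - 8
= 22

22


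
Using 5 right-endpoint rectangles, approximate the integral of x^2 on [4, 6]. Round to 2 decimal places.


Right Riemann sum uses right endpoints of each subinterval.
Interval: [4, 6], n = 5
dx = (6 - 4) / 5 = 2/5
Right endpoints: [22/5, 24/5, 26/5, 28/5, 6]
f values: [484/25, 576/25, 676/25, 784/25, 36]
Sum = dx * (sum of f values)
= 2/5 * 684/5
= 1368/25 = 54.72

54.72


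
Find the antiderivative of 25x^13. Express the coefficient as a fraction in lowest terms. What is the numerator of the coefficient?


Apply the power rule for integration:
integral of ax^n dx = a/(n+1) * x^(n+1) + C
integral of 25x^13 dx
= 25/14 * x^14 + C
The coefficient in lowest terms is 25/14, and its numerator is 25

25


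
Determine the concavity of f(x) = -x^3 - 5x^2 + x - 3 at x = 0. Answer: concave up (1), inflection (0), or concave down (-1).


Concavity is determined by the sign of f''(x).
f(x) = -x^3 - 5x^2 + x - 3
f'(x) = -3x^2 - 10x + 1
f''(x) = -6x - 10
f''(0) = -6 * 0 - 10
= 0 - 10
= -10
Since f''(0) < 0, the function is concave down (-1)

-1


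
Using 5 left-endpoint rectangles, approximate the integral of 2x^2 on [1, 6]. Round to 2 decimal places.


Left Riemann sum uses left endpoints of each subinterval.
Interval: [1, 6], n = 5
dx = (6 - 1) / 5 = 1
Left endpoints: [1, 2, 3, 4, 5]
f values: [2, 8, 18, 32, 50]
Sum = dx * (sum of f values)
= 1 * 110
= 110 = 110.00

110.00


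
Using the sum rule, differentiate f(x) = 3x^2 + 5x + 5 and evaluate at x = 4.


Differentiate term by term using power and sum rules:
f(x) = 3x^2 + 5x + 5
f'(x) = 6x + 5
Substitute x = 4:
f'(4) = 6 * 4 + 5
= 24 + 5
= 29

29


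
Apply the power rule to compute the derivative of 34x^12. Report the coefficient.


We apply the power rule: d/dx [ax^n] = a*n * x^(n-1)
d/dx [34x^12]
= 34 * 12 * x^(12-1)
= 408x^11
The coefficient is 408

408


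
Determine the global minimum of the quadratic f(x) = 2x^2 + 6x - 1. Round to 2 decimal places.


For a quadratic f(x) = ax^2 + bx + c with a > 0, the minimum is at the vertex.
Vertex x-coordinate: x = -b/(2a)
x = -(6) / (2 * 2)
x = -6/4 = -3/2
Substitute back to find the minimum value:
f(-3/2) = 2 * (-3/2)^2 + 6 * (-3/2) - 1
= 9/2 - 9 - 1
= -11/2 = -5.50

-5.50


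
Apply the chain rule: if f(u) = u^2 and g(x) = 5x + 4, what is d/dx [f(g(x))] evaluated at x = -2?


Using the chain rule: (f(g(x)))' = f'(g(x)) * g'(x)
First, find g(-2):
g(-2) = 5 * (-2) + 4 = -6
Next, f'(u) = 2u
And g'(x) = 5
So f'(g(-2)) * g'(-2)
= 2 * (-6) * 5
= -60

-60


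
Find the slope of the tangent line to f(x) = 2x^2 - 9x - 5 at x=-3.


The slope of the tangent line equals f'(x) at the point.
f(x) = 2x^2 - 9x - 5
f'(x) = 4x - 9
At x = -3:
f'(-3) = 4 * (-3) - 9
= -12 - 9
= -21

-21


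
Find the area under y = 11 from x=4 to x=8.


The area under a constant function y = 11 is a rectangle.
Width = 8 - 4 = 4
Height = 11
Area = width * height
= 4 * 11
= 44

44


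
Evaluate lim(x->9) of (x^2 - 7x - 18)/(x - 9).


Direct substitution gives 0/0, so we factor the numerator.
Factor: (x^2 - 7x - 18) = (x - 9)(x + 2)
Cancel the common factor (x - 9):
(x^2 - 7x - 18)/(x - 9) = (x + 2)
Now substitute x = 9:
= (9) - (-2) = 11

11


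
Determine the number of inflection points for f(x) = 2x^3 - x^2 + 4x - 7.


Inflection points occur where f''(x) = 0 and concavity changes.
f(x) = 2x^3 - x^2 + 4x - 7
f'(x) = 6x^2 - 2x + 4
f''(x) = 12x - 2
Set f''(x) = 0:
12x - 2 = 0
x = 2 / 12 = 1/6
Since f''(x) is linear (degree 1), it changes sign at this point.
Therefore there is exactly 1 inflection point.

1


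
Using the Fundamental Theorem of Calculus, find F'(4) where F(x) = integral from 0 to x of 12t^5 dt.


By the Fundamental Theorem of Calculus (Part 1):
If F(x) = integral from 0 to x of f(t) dt, then F'(x) = f(x)
Here f(t) = 12t^5
So F'(x) = 12x^5
Evaluate at x = 4:
F'(4) = 12 * 4^5
= 12 * 1024
= 12288

12288


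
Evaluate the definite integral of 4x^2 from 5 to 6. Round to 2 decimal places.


Find the antiderivative of 4x^2:
F(x) = 4/3 * x^3
Apply the Fundamental Theorem of Calculus:
F(6) - F(5)
= 4/3 * 6^3 - 4/3 * 5^3
= 4/3 * (216 - 125)
= 4/3 * 91
= 364/3 ≈ 121.33

121.33


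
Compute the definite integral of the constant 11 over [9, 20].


The integral of a constant k over [a, b] equals k * (b - a).
integral from 9 to 20 of 11 dx
= 11 * (20 - 9)
= 11 * 11
= 121

121


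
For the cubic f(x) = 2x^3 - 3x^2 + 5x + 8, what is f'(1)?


Differentiate f(x) = 2x^3 - 3x^2 + 5x + 8 term by term:
f'(x) = 6x^2 - 6x + 5
Substitute x = 1:
f'(1) = 6 * 1^2 - 6 * 1 + 5
= 6 - 6 + 5
= 5

5


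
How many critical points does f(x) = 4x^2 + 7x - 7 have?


Find where f'(x) = 0:
f'(x) = 8x + 7
Set f'(x) = 0:
8x + 7 = 0
x = -7 / 8 = -7/8
This is a linear equation in x, so there is exactly one solution.
Number of critical points: 1

1


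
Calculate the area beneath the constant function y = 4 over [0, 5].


The area under a constant function y = 4 is a rectangle.
Width = 5 - 0 = 5
Height = 4
Area = width * height
= 5 * 4
= 20

20


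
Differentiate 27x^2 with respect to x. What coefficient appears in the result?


We apply the power rule: d/dx [ax^n] = a*n * x^(n-1)
d/dx [27x^2]
= 27 * 2 * x^(2-1)
= 54x
The coefficient is 54

54


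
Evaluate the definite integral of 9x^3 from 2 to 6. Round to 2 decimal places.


Find the antiderivative of 9x^3:
F(x) = 9/4 * x^4
Apply the Fundamental Theorem of Calculus:
F(6) - F(2)
= 9/4 * 6^4 - 9/4 * 2^4
= 9/4 * (1296 - 16)
= 9/4 * 1280
= 2880 = 2880.00

2880.00


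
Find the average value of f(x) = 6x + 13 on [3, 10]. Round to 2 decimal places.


Average value = 1/(b-a) * integral from a to b of f(x) dx
First compute the integral of 6x + 13:
F(x) = 3x^2 + 13x
F(10) = 3 * 100 + 13 * 10 = 430
F(3) = 3 * 9 + 13 * 3 = 66
Integral = 430 - 66 = 364
Average = 364 / (10 - 3) = 364 / 7
= 52 = 52.00

52.00


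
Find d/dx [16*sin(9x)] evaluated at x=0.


Apply the chain rule to differentiate 16*sin(9x):
d/dx [16*sin(9x)]
= 16 * cos(9x) * d/dx(9x)
= 16 * 9 * cos(9x)
= 144 * cos(9x)
Evaluate at x = 0:
= 144 * cos(0)
= 144 * 1
= 144

144


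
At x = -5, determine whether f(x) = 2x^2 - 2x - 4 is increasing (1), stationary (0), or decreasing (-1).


Compute f'(x) to determine behavior:
f'(x) = 4x - 2
f'(-5) = 4 * (-5) - 2
= -20 - 2
= -22
Since f'(-5) < 0, the function is decreasing (-1)

-1


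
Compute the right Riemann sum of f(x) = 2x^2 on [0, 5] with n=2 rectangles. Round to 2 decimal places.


Right Riemann sum uses right endpoints of each subinterval.
Interval: [0, 5], n = 2
dx = (5 - 0) / 2 = 5/2
Right endpoints: [5/2, 5]
f values: [25/2, 50]
Sum = dx * (sum of f values)
= 5/2 * 125/2
= 625/4 = 156.25

156.25


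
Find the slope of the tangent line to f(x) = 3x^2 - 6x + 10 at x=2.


The slope of the tangent line equals f'(x) at the point.
f(x) = 3x^2 - 6x + 10
f'(x) = 6x - 6
At x = 2:
f'(2) = 6 * 2 - 6
= 12 - 6
= 6

6


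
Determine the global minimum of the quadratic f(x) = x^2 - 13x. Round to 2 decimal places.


For a quadratic f(x) = ax^2 + bx + c with a > 0, the minimum is at the vertex.
Vertex x-coordinate: x = -b/(2a)
x = -(-13) / (2 * 1)
x = 13/2
Substitute back to find the minimum value:
f(13/2) = 1 * (13/2)^2 - 13 * (13/2) + 0
= 169/4 - 169/2 + 0
= -169/4 = -42.25

-42.25


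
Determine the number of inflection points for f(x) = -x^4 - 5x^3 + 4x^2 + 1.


Inflection points occur where f''(x) = 0 and concavity changes.
f(x) = -x^4 - 5x^3 + 4x^2 + 1
f'(x) = -4x^3 - 15x^2 + 8x
f''(x) = -12x^2 - 30x + 8
This is a quadratic in x. Use the discriminant to count real roots.
Discriminant = (-30)^2 - 4 * (-12) * 8
= 900 - (-384)
= 1284
Since discriminant > 0, f''(x) = 0 has 2 distinct real solutions.
A quadratic with two distinct real roots changes sign at each root, so concavity changes at both.
Number of inflection points: 2

2


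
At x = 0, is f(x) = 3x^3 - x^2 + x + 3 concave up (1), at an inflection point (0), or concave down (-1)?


Concavity is determined by the sign of f''(x).
f(x) = 3x^3 - x^2 + x + 3
f'(x) = 9x^2 - 2x + 1
f''(x) = 18x - 2
f''(0) = 18 * 0 - 2
= 0 - 2
= -2
Since f''(0) < 0, the function is concave down (-1)

-1


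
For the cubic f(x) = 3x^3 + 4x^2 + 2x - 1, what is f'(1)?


Differentiate f(x) = 3x^3 + 4x^2 + 2x - 1 term by term:
f'(x) = 9x^2 + 8x + 2
Substitute x = 1:
f'(1) = 9 * 1^2 + 8 * 1 + 2
= 9 + 8 + 2
= 19

19


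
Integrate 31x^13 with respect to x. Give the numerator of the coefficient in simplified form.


Apply the power rule for integration:
integral of ax^n dx = a/(n+1) * x^(n+1) + C
integral of 31x^13 dx
= 31/14 * x^14 + C
The coefficient in lowest terms is 31/14, and its numerator is 31

31


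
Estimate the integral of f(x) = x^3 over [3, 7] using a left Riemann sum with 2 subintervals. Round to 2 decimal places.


Left Riemann sum uses left endpoints of each subinterval.
Interval: [3, 7], n = 2
dx = (7 - 3) / 2 = 2
Left endpoints: [3, 5]
f values: [27, 125]
Sum = dx * (sum of f values)
= 2 * 152
= 304 = 304.00

304.00


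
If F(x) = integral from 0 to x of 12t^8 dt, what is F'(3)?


By the Fundamental Theorem of Calculus (Part 1):
If F(x) = integral from 0 to x of f(t) dt, then F'(x) = f(x)
Here f(t) = 12t^8
So F'(x) = 12x^8
Evaluate at x = 3:
F'(3) = 12 * 3^8
= 12 * 6561
= 78732

78732


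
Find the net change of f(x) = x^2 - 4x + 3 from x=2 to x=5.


Net change = f(b) - f(a)
f(x) = x^2 - 4x + 3
Compute f(5):
f(5) = 1 * 5^2 - 4 * 5 + 3
= 25 - 20 + 3
= 8
Compute f(2):
f(2) = 1 * 2^2 - 4 * 2 + 3
= 4 - 8 + 3
= -1
Net change = 8 - (-1) = 9

9


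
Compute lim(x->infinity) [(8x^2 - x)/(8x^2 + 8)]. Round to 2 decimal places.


For limits at infinity with equal-degree polynomials,
we compare leading coefficients.
Numerator leading term: 8x^2
Denominator leading term: 8x^2
Divide both by x^2:
lim = (8 - 1/x) / (8 + 8/x^2)
As x -> infinity, the 1/x and 1/x^2 terms vanish:
= 8/8 = 1 = 1.00

1.00


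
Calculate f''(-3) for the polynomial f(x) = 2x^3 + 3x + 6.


First derivative:
f'(x) = 6x^2 + 3
Second derivative:
f''(x) = 12x
Substitute x = -3:
f''(-3) = 12 * (-3) + 0
= -36 + 0
= -36

-36


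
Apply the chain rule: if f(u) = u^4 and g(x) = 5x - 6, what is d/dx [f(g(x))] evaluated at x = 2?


Using the chain rule: (f(g(x)))' = f'(g(x)) * g'(x)
First, find g(2):
g(2) = 5 * 2 - 6 = 4
Next, f'(u) = 4u^3
And g'(x) = 5
So f'(g(2)) * g'(2)
= 4 * 4^3 * 5
= 4 * 64 * 5
= 1280

1280


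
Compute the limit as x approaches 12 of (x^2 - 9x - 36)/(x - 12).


Direct substitution gives 0/0, so we factor the numerator.
Factor: (x^2 - 9x - 36) = (x - 12)(x + 3)
Cancel the common factor (x - 12):
(x^2 - 9x - 36)/(x - 12) = (x + 3)
Now substitute x = 12:
= (12) - (-3) = 15

15


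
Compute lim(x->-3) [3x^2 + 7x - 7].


Since polynomials are continuous, we use direct substitution.
lim(x->-3) of 3x^2 + 7x - 7
= 3 * (-3)^2 + 7 * (-3) - 7
= 27 - 21 - 7
= -1

-1


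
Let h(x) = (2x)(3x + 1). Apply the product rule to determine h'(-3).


Let u(x) = 2x and v(x) = 3x + 1
u'(x) = 2
v'(x) = 3
Product rule: h'(x) = u'(x)*v(x) + u(x)*v'(x)
= 2 * (3x + 1) + (2x) * 3
At x = -3:
u(-3) = 2 * (-3) + 0 = -6
v(-3) = 3 * (-3) + 1 = -8
h'(-3) = 2 * (-8) + (-6) * 3
= -16 - 18
= -34

-34


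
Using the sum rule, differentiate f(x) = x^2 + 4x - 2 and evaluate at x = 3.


Differentiate term by term using power and sum rules:
f(x) = x^2 + 4x - 2
f'(x) = 2x + 4
Substitute x = 3:
f'(3) = 2 * 3 + 4
= 6 + 4
= 10

10


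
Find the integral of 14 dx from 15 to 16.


The integral of a constant k over [a, b] equals k * (b - a).
integral from 15 to 16 of 14 dx
= 14 * (16 - 15)
= 14 * 1
= 14

14


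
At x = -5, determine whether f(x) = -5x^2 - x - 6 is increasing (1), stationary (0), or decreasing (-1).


Compute f'(x) to determine behavior:
f'(x) = -10x - 1
f'(-5) = -10 * (-5) - 1
= 50 - 1
= 49
Since f'(-5) > 0, the function is increasing (1)

1


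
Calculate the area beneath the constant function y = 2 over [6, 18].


The area under a constant function y = 2 is a rectangle.
Width = 18 - 6 = 12
Height = 2
Area = width * height
= 12 * 2
= 24

24


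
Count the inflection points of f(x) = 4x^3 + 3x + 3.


Inflection points occur where f''(x) = 0 and concavity changes.
f(x) = 4x^3 + 3x + 3
f'(x) = 12x^2 + 3
f''(x) = 24x
Set f''(x) = 0:
24x = 0
x = 0 / 24 = 0
Since f''(x) is linear (degree 1), it changes sign at this point.
Therefore there is exactly 1 inflection point.

1


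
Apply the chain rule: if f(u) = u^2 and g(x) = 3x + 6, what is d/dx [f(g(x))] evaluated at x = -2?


Using the chain rule: (f(g(x)))' = f'(g(x)) * g'(x)
First, find g(-2):
g(-2) = 3 * (-2) + 6 = 0
Next, f'(u) = 2u
And g'(x) = 3
So f'(g(-2)) * g'(-2)
= 2 * 0 * 3
= 0

0


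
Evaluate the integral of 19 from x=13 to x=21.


The integral of a constant k over [a, b] equals k * (b - a).
integral from 13 to 21 of 19 dx
= 19 * (21 - 13)
= 19 * 8
= 152

152


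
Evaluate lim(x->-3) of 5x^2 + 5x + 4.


Since polynomials are continuous, we use direct substitution.
lim(x->-3) of 5x^2 + 5x + 4
= 5 * (-3)^2 + 5 * (-3) + 4
= 45 - 15 + 4
= 34

34


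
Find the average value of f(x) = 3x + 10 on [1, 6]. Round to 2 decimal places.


Average value = 1/(b-a) * integral from a to b of f(x) dx
First compute the integral of 3x + 10:
F(x) = (3/2)x^2 + 10x
F(6) = 3/2 * 36 + 10 * 6 = 114
F(1) = 3/2 * 1 + 10 * 1 = 23/2
Integral = 114 - 23/2 = 205/2
Average = (205/2) / (6 - 1) = (205/2) / 5
= 41/2 = 20.50

20.50


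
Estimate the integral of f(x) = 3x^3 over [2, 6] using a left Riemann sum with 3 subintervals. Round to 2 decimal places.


Left Riemann sum uses left endpoints of each subinterval.
Interval: [2, 6], n = 3
dx = (6 - 2) / 3 = 4/3
Left endpoints: [2, 10/3, 14/3]
f values: [24, 1000/9, 2744/9]
Sum = dx * (sum of f values)
= 4/3 * 440
= 1760/3 ≈ 586.67

586.67


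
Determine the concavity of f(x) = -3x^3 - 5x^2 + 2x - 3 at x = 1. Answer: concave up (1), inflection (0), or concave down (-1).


Concavity is determined by the sign of f''(x).
f(x) = -3x^3 - 5x^2 + 2x - 3
f'(x) = -9x^2 - 10x + 2
f''(x) = -18x - 10
f''(1) = -18 * 1 - 10
= -18 - 10
= -28
Since f''(1) < 0, the function is concave down (-1)

-1


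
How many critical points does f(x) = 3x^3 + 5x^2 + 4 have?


Find where f'(x) = 0:
f(x) = 3x^3 + 5x^2 + 4
f'(x) = 9x^2 + 10x
This is a quadratic in x. Use the discriminant to count real roots.
Discriminant = (10)^2 - 4 * 9 * 0
= 100 - 0
= 100
Since discriminant > 0, f'(x) = 0 has 2 real solutions.
Number of critical points: 2

2


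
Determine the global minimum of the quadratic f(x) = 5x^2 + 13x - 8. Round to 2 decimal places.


For a quadratic f(x) = ax^2 + bx + c with a > 0, the minimum is at the vertex.
Vertex x-coordinate: x = -b/(2a)
x = -(13) / (2 * 5)
x = -13/10
Substitute back to find the minimum value:
f(-13/10) = 5 * (-13/10)^2 + 13 * (-13/10) - 8
= 169/20 - 169/10 - 8
= -329/20 = -16.45

-16.45


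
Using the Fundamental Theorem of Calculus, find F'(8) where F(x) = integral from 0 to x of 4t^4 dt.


By the Fundamental Theorem of Calculus (Part 1):
If F(x) = integral from 0 to x of f(t) dt, then F'(x) = f(x)
Here f(t) = 4t^4
So F'(x) = 4x^4
Evaluate at x = 8:
F'(8) = 4 * 8^4
= 4 * 4096
= 16384

16384


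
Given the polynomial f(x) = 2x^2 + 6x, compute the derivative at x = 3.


Differentiate term by term using power and sum rules:
f(x) = 2x^2 + 6x
f'(x) = 4x + 6
Substitute x = 3:
f'(3) = 4 * 3 + 6
= 12 + 6
= 18

18


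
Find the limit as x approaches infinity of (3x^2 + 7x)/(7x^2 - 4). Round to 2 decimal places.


For limits at infinity with equal-degree polynomials,
we compare leading coefficients.
Numerator leading term: 3x^2
Denominator leading term: 7x^2
Divide both by x^2:
lim = (3 + 7/x) / (7 - 4/x^2)
As x -> infinity, the 1/x and 1/x^2 terms vanish:
= 3/7 ≈ 0.43

0.43


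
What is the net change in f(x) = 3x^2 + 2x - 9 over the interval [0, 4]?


Net change = f(b) - f(a)
f(x) = 3x^2 + 2x - 9
Compute f(4):
f(4) = 3 * 4^2 + 2 * 4 - 9
= 48 + 8 - 9
= 47
Compute f(0):
f(0) = 3 * 0^2 + 2 * 0 - 9
= 0 + 0 - 9
= -9
Net change = 47 - (-9) = 56

56


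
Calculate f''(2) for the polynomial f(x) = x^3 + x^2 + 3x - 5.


First derivative:
f'(x) = 3x^2 + 2x + 3
Second derivative:
f''(x) = 6x + 2
Substitute x = 2:
f''(2) = 6 * 2 + 2
= 12 + 2
= 14

14


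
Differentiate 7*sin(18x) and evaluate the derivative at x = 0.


Apply the chain rule to differentiate 7*sin(18x):
d/dx [7*sin(18x)]
= 7 * cos(18x) * d/dx(18x)
= 7 * 18 * cos(18x)
= 126 * cos(18x)
Evaluate at x = 0:
= 126 * cos(0)
= 126 * 1
= 126

126


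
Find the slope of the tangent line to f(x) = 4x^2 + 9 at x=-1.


The slope of the tangent line equals f'(x) at the point.
f(x) = 4x^2 + 9
f'(x) = 8x
At x = -1:
f'(-1) = 8 * (-1) + 0
= -8 + 0
= -8

-8


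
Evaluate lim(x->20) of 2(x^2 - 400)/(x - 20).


Direct substitution gives 0/0, so we factor the numerator.
Factor: 2(x^2 - 400) = 2 * (x - 20)(x + 20)
Cancel the common factor (x - 20):
2(x^2 - 400)/(x - 20) = 2 * (x + 20)
Now substitute x = 20:
= 2 * (20 + 20) = 80

80


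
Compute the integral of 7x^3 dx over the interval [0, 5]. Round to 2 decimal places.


Find the antiderivative of 7x^3:
F(x) = 7/4 * x^4
Apply the Fundamental Theorem of Calculus:
F(5) - F(0)
= 7/4 * 5^4 - 7/4 * 0^4
= 7/4 * (625 - 0)
= 7/4 * 625
= 4375/4 = 1093.75

1093.75


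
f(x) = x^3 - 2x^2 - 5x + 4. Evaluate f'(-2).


Differentiate f(x) = x^3 - 2x^2 - 5x + 4 term by term:
f'(x) = 3x^2 - 4x - 5
Substitute x = -2:
f'(-2) = 3 * (-2)^2 - 4 * (-2) - 5
= 12 + 8 - 5
= 15

15


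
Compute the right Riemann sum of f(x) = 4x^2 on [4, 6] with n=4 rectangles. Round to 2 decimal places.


Right Riemann sum uses right endpoints of each subinterval.
Interval: [4, 6], n = 4
dx = (6 - 4) / 4 = 1/2
Right endpoints: [9/2, 5, 11/2, 6]
f values: [81, 100, 121, 144]
Sum = dx * (sum of f values)
= 1/2 * 446
= 223 = 223.00

223.00


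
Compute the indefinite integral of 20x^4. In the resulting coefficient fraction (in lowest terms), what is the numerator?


Apply the power rule for integration:
integral of ax^n dx = a/(n+1) * x^(n+1) + C
integral of 20x^4 dx
= 20/5 * x^5 + C
= 4 * x^5 + C
The coefficient in lowest terms is 4 = 4/1, so its numerator is 4

4


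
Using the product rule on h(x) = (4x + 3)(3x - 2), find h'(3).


Let u(x) = 4x + 3 and v(x) = 3x - 2
u'(x) = 4
v'(x) = 3
Product rule: h'(x) = u'(x)*v(x) + u(x)*v'(x)
= 4 * (3x - 2) + (4x + 3) * 3
At x = 3:
u(3) = 4 * 3 + 3 = 15
v(3) = 3 * 3 - 2 = 7
h'(3) = 4 * 7 + 15 * 3
= 28 + 45
= 73

73


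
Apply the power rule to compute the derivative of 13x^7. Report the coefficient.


We apply the power rule: d/dx [ax^n] = a*n * x^(n-1)
d/dx [13x^7]
= 13 * 7 * x^(7-1)
= 91x^6
The coefficient is 91

91


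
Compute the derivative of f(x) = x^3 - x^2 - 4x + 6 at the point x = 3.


Differentiate f(x) = x^3 - x^2 - 4x + 6 term by term:
f'(x) = 3x^2 - 2x - 4
Substitute x = 3:
f'(3) = 3 * 3^2 - 2 * 3 - 4
= 27 - 6 - 4
= 17

17


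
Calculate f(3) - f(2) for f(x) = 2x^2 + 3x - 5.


Net change = f(b) - f(a)
f(x) = 2x^2 + 3x - 5
Compute f(3):
f(3) = 2 * 3^2 + 3 * 3 - 5
= 18 + 9 - 5
= 22
Compute f(2):
f(2) = 2 * 2^2 + 3 * 2 - 5
= 8 + 6 - 5
= 9
Net change = 22 - 9 = 13

13


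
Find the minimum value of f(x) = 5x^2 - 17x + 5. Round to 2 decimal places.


For a quadratic f(x) = ax^2 + bx + c with a > 0, the minimum is at the vertex.
Vertex x-coordinate: x = -b/(2a)
x = -(-17) / (2 * 5)
x = 17/10
Substitute back to find the minimum value:
f(17/10) = 5 * (17/10)^2 - 17 * (17/10) + 5
= 289/20 - 289/10 + 5
= -189/20 = -9.45

-9.45


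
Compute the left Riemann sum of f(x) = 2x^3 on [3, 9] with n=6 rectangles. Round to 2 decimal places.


Left Riemann sum uses left endpoints of each subinterval.
Interval: [3, 9], n = 6
dx = (9 - 3) / 6 = 1
Left endpoints: [3, 4, 5, 6, 7, 8]
f values: [54, 128, 250, 432, 686, 1024]
Sum = dx * (sum of f values)
= 1 * 2574
= 2574 = 2574.00

2574.00


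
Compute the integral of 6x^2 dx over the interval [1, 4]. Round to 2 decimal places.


Find the antiderivative of 6x^2:
F(x) = 6/3 * x^3
Apply the Fundamental Theorem of Calculus:
F(4) - F(1)
= 6/3 * 4^3 - 6/3 * 1^3
= 6/3 * (64 - 1)
= 6/3 * 63
= 126 = 126.00

126.00


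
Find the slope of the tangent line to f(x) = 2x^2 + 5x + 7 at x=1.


The slope of the tangent line equals f'(x) at the point.
f(x) = 2x^2 + 5x + 7
f'(x) = 4x + 5
At x = 1:
f'(1) = 4 * 1 + 5
= 4 + 5
= 9

9


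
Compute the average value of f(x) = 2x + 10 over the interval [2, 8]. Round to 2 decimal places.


Average value = 1/(b-a) * integral from a to b of f(x) dx
First compute the integral of 2x + 10:
F(x) = x^2 + 10x
F(8) = 1 * 64 + 10 * 8 = 144
F(2) = 1 * 4 + 10 * 2 = 24
Integral = 144 - 24 = 120
Average = 120 / (8 - 2) = 120 / 6
= 20 = 20.00

20.00


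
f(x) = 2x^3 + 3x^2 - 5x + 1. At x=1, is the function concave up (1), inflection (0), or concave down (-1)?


Concavity is determined by the sign of f''(x).
f(x) = 2x^3 + 3x^2 - 5x + 1
f'(x) = 6x^2 + 6x - 5
f''(x) = 12x + 6
f''(1) = 12 * 1 + 6
= 12 + 6
= 18
Since f''(1) > 0, the function is concave up (1)

1


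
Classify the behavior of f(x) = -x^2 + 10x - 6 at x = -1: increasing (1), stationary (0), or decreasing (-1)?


Compute f'(x) to determine behavior:
f'(x) = -2x + 10
f'(-1) = -2 * (-1) + 10
= 2 + 10
= 12
Since f'(-1) > 0, the function is increasing (1)

1


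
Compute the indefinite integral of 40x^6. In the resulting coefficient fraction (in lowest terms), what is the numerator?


Apply the power rule for integration:
integral of ax^n dx = a/(n+1) * x^(n+1) + C
integral of 40x^6 dx
= 40/7 * x^7 + C
The coefficient in lowest terms is 40/7, and its numerator is 40

40


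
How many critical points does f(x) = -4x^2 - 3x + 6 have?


Find where f'(x) = 0:
f'(x) = -8x - 3
Set f'(x) = 0:
-8x - 3 = 0
x = 3 / (-8) = -3/8
This is a linear equation in x, so there is exactly one solution.
Number of critical points: 1

1


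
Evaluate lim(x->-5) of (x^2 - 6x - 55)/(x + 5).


Direct substitution gives 0/0, so we factor the numerator.
Factor: (x^2 - 6x - 55) = (x + 5)(x - 11)
Cancel the common factor (x + 5):
(x^2 - 6x - 55)/(x + 5) = (x - 11)
Now substitute x = -5:
= (-5) - (11) = -16

-16


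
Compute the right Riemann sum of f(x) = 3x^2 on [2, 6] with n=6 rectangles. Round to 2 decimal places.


Right Riemann sum uses right endpoints of each subinterval.
Interval: [2, 6], n = 6
dx = (6 - 2) / 6 = 2/3
Right endpoints: [8/3, 10/3, 4, 14/3, 16/3, 6]
f values: [64/3, 100/3, 48, 196/3, 256/3, 108]
Sum = dx * (sum of f values)
= 2/3 * 1084/3
= 2168/9 ≈ 240.89

240.89


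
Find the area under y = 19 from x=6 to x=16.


The area under a constant function y = 19 is a rectangle.
Width = 16 - 6 = 10
Height = 19
Area = width * height
= 10 * 19
= 190

190


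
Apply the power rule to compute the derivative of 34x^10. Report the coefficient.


We apply the power rule: d/dx [ax^n] = a*n * x^(n-1)
d/dx [34x^10]
= 34 * 10 * x^(10-1)
= 340x^9
The coefficient is 340

340


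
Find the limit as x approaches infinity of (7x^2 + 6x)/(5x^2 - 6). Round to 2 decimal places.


For limits at infinity with equal-degree polynomials,
we compare leading coefficients.
Numerator leading term: 7x^2
Denominator leading term: 5x^2
Divide both by x^2:
lim = (7 + 6/x) / (5 - 6/x^2)
As x -> infinity, the 1/x and 1/x^2 terms vanish:
= 7/5 = 1.40

1.40


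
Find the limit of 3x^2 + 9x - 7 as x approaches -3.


Since polynomials are continuous, we use direct substitution.
lim(x->-3) of 3x^2 + 9x - 7
= 3 * (-3)^2 + 9 * (-3) - 7
= 27 - 27 - 7
= -7

-7


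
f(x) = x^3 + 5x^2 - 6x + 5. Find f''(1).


First derivative:
f'(x) = 3x^2 + 10x - 6
Second derivative:
f''(x) = 6x + 10
Substitute x = 1:
f''(1) = 6 * 1 + 10
= 6 + 10
= 16

16


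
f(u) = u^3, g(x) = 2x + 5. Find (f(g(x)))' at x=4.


Using the chain rule: (f(g(x)))' = f'(g(x)) * g'(x)
First, find g(4):
g(4) = 2 * 4 + 5 = 13
Next, f'(u) = 3u^2
And g'(x) = 2
So f'(g(4)) * g'(4)
= 3 * 13^2 * 2
= 3 * 169 * 2
= 1014

1014


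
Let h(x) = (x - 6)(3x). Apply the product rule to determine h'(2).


Let u(x) = x - 6 and v(x) = 3x
u'(x) = 1
v'(x) = 3
Product rule: h'(x) = u'(x)*v(x) + u(x)*v'(x)
= 1 * (3x) + (x - 6) * 3
At x = 2:
u(2) = 1 * 2 - 6 = -4
v(2) = 3 * 2 + 0 = 6
h'(2) = 1 * 6 + (-4) * 3
= 6 - 12
= -6

-6


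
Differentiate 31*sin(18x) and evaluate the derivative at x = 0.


Apply the chain rule to differentiate 31*sin(18x):
d/dx [31*sin(18x)]
= 31 * cos(18x) * d/dx(18x)
= 31 * 18 * cos(18x)
= 558 * cos(18x)
Evaluate at x = 0:
= 558 * cos(0)
= 558 * 1
= 558

558


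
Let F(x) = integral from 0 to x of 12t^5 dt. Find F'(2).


By the Fundamental Theorem of Calculus (Part 1):
If F(x) = integral from 0 to x of f(t) dt, then F'(x) = f(x)
Here f(t) = 12t^5
So F'(x) = 12x^5
Evaluate at x = 2:
F'(2) = 12 * 2^5
= 12 * 32
= 384

384


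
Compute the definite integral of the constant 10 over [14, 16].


The integral of a constant k over [a, b] equals k * (b - a).
integral from 14 to 16 of 10 dx
= 10 * (16 - 14)
= 10 * 2
= 20

20


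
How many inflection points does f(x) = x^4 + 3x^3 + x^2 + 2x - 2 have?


Inflection points occur where f''(x) = 0 and concavity changes.
f(x) = x^4 + 3x^3 + x^2 + 2x - 2
f'(x) = 4x^3 + 9x^2 + 2x + 2
f''(x) = 12x^2 + 18x + 2
This is a quadratic in x. Use the discriminant to count real roots.
Discriminant = (18)^2 - 4 * 12 * 2
= 324 - 96
= 228
Since discriminant > 0, f''(x) = 0 has 2 distinct real solutions.
A quadratic with two distinct real roots changes sign at each root, so concavity changes at both.
Number of inflection points: 2

2


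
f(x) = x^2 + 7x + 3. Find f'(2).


Differentiate term by term using power and sum rules:
f(x) = x^2 + 7x + 3
f'(x) = 2x + 7
Substitute x = 2:
f'(2) = 2 * 2 + 7
= 4 + 7
= 11

11


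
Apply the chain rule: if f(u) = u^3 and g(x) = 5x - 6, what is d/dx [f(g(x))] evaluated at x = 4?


Using the chain rule: (f(g(x)))' = f'(g(x)) * g'(x)
First, find g(4):
g(4) = 5 * 4 - 6 = 14
Next, f'(u) = 3u^2
And g'(x) = 5
So f'(g(4)) * g'(4)
= 3 * 14^2 * 5
= 3 * 196 * 5
= 2940

2940


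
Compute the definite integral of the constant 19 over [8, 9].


The integral of a constant k over [a, b] equals k * (b - a).
integral from 8 to 9 of 19 dx
= 19 * (9 - 8)
= 19 * 1
= 19

19


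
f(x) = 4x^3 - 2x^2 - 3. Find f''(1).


First derivative:
f'(x) = 12x^2 - 4x
Second derivative:
f''(x) = 24x - 4
Substitute x = 1:
f''(1) = 24 * 1 - 4
= 24 - 4
= 20

20


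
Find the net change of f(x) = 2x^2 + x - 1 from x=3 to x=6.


Net change = f(b) - f(a)
f(x) = 2x^2 + x - 1
Compute f(6):
f(6) = 2 * 6^2 + 1 * 6 - 1
= 72 + 6 - 1
= 77
Compute f(3):
f(3) = 2 * 3^2 + 1 * 3 - 1
= 18 + 3 - 1
= 20
Net change = 77 - 20 = 57

57


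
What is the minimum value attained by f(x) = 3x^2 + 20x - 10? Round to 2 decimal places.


For a quadratic f(x) = ax^2 + bx + c with a > 0, the minimum is at the vertex.
Vertex x-coordinate: x = -b/(2a)
x = -(20) / (2 * 3)
x = -20/6 = -10/3
Substitute back to find the minimum value:
f(-10/3) = 3 * (-10/3)^2 + 20 * (-10/3) - 10
= 100/3 - 200/3 - 10
= -130/3 ≈ -43.33

-43.33


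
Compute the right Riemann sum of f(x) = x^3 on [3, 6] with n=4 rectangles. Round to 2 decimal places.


Right Riemann sum uses right endpoints of each subinterval.
Interval: [3, 6], n = 4
dx = (6 - 3) / 4 = 3/4
Right endpoints: [15/4, 9/2, 21/4, 6]
f values: [3375/64, 729/8, 9261/64, 216]
Sum = dx * (sum of f values)
= 3/4 * 8073/16
= 24219/64 ≈ 378.42

378.42


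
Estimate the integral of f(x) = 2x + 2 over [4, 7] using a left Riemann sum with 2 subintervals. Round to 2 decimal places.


Left Riemann sum uses left endpoints of each subinterval.
Interval: [4, 7], n = 2
dx = (7 - 4) / 2 = 3/2
Left endpoints: [4, 11/2]
f values: [10, 13]
Sum = dx * (sum of f values)
= 3/2 * 23
= 69/2 = 34.50

34.50


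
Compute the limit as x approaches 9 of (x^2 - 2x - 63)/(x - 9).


Direct substitution gives 0/0, so we factor the numerator.
Factor: (x^2 - 2x - 63) = (x - 9)(x + 7)
Cancel the common factor (x - 9):
(x^2 - 2x - 63)/(x - 9) = (x + 7)
Now substitute x = 9:
= (9) - (-7) = 16

16


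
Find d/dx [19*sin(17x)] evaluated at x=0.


Apply the chain rule to differentiate 19*sin(17x):
d/dx [19*sin(17x)]
= 19 * cos(17x) * d/dx(17x)
= 19 * 17 * cos(17x)
= 323 * cos(17x)
Evaluate at x = 0:
= 323 * cos(0)
= 323 * 1
= 323

323


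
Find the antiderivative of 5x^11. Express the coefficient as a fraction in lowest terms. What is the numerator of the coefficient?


Apply the power rule for integration:
integral of ax^n dx = a/(n+1) * x^(n+1) + C
integral of 5x^11 dx
= 5/12 * x^12 + C
The coefficient in lowest terms is 5/12, and its numerator is 5

5


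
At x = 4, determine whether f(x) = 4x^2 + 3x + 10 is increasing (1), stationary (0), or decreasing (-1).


Compute f'(x) to determine behavior:
f'(x) = 8x + 3
f'(4) = 8 * 4 + 3
= 32 + 3
= 35
Since f'(4) > 0, the function is increasing (1)

1


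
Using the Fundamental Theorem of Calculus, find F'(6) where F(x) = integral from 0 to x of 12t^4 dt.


By the Fundamental Theorem of Calculus (Part 1):
If F(x) = integral from 0 to x of f(t) dt, then F'(x) = f(x)
Here f(t) = 12t^4
So F'(x) = 12x^4
Evaluate at x = 6:
F'(6) = 12 * 6^4
= 12 * 1296
= 15552

15552
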